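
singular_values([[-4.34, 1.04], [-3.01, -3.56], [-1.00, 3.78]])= [5.56, 5.1]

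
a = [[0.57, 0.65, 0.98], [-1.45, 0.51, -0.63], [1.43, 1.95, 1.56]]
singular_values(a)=[3.25, 1.44, 0.31]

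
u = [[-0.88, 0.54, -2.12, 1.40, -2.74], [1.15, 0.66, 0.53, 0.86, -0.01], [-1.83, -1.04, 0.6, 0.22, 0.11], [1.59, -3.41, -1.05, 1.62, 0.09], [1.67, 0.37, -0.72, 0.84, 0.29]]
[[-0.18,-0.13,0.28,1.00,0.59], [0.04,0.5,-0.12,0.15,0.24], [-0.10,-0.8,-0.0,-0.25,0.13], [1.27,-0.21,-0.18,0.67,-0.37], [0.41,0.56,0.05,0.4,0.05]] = u@[[0.14, 0.33, -0.09, 0.09, -0.12], [-0.2, 0.19, 0.08, -0.01, 0.17], [-0.16, 0.03, -0.17, -0.2, 0.05], [0.11, -0.03, 0.03, 0.18, 0.28], [0.16, -0.06, 0.09, -0.15, -0.04]]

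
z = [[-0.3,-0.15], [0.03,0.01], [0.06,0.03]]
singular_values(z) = [0.34, 0.0]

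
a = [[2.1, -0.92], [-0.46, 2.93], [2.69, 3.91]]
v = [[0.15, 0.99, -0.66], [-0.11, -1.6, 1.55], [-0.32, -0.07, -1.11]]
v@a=[[-1.92, 0.18], [4.67, 1.47], [-3.63, -4.25]]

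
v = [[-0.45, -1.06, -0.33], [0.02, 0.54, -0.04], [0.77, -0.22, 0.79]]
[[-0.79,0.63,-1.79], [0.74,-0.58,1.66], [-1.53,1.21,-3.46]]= v@[[-0.42, 0.33, -0.95],[1.29, -1.02, 2.91],[-1.17, 0.93, -2.64]]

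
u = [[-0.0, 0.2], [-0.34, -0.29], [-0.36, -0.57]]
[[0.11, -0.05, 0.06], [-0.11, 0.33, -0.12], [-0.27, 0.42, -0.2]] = u@ [[-0.14,-0.78,0.1], [0.56,-0.24,0.28]]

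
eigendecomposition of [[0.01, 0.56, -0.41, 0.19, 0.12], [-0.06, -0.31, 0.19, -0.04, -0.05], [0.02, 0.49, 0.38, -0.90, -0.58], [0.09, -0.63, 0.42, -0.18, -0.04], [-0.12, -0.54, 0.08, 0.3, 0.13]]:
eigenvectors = [[(-0.37+0.31j), -0.37-0.31j, (0.45+0j), (-0.02+0j), -0.41+0.00j], [(0.12-0.21j), (0.12+0.21j), -0.32+0.00j, (0.4+0j), -0.06+0.00j], [0.60+0.00j, (0.6-0j), (-0.78+0j), 0.79+0.00j, (-0.15+0j)], [0.43-0.22j, 0.43+0.22j, (-0.22+0j), 0.39+0.00j, -0.56+0.00j], [-0.11-0.30j, (-0.11+0.3j), (-0.18+0j), 0.24+0.00j, 0.70+0.00j]]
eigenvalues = [(-0.07+0.46j), (-0.07-0.46j), (0.19+0j), 0j, (-0.01+0j)]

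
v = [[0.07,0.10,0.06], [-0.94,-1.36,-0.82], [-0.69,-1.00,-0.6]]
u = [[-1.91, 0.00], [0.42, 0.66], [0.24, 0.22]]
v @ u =[[-0.08, 0.08],[1.03, -1.08],[0.75, -0.79]]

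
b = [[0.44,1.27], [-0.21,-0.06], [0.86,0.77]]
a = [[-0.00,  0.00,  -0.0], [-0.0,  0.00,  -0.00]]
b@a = [[0.00, 0.0, 0.00], [0.00, 0.0, 0.00], [0.0, 0.0, 0.0]]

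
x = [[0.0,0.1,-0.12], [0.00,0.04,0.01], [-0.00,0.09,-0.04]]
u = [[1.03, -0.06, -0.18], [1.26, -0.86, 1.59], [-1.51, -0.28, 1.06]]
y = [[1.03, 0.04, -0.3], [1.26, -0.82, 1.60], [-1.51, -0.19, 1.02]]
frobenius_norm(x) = 0.19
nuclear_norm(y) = 4.37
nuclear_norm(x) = 0.23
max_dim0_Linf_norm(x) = 0.12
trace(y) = 1.23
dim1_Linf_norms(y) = [1.03, 1.6, 1.51]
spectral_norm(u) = 2.30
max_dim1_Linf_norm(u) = 1.59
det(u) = 0.04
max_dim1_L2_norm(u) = 2.2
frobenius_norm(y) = 3.05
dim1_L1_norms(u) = [1.27, 3.71, 2.85]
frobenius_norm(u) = 3.07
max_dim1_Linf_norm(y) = 1.6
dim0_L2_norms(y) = [2.22, 0.84, 1.92]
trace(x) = 0.00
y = x + u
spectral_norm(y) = 2.28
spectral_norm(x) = 0.18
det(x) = 0.00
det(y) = -0.25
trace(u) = 1.23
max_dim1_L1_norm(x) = 0.22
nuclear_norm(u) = 4.34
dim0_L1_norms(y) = [3.8, 1.05, 2.92]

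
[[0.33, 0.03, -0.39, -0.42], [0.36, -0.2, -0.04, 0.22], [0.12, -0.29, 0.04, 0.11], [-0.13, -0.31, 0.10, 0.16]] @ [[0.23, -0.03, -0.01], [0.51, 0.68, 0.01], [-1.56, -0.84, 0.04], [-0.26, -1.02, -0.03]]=[[0.81, 0.77, -0.01], [-0.01, -0.34, -0.01], [-0.21, -0.35, -0.01], [-0.39, -0.45, -0.00]]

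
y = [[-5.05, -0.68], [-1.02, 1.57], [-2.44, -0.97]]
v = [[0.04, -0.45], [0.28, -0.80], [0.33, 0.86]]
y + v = [[-5.01,  -1.13], [-0.74,  0.77], [-2.11,  -0.11]]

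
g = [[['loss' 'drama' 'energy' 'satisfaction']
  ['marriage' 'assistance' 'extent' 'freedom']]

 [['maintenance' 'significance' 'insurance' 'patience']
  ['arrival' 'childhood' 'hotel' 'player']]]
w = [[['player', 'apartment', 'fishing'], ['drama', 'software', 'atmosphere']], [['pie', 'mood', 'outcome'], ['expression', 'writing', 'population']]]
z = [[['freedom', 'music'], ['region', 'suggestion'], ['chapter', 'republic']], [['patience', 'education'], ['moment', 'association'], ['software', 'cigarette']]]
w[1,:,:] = [['pie', 'mood', 'outcome'], ['expression', 'writing', 'population']]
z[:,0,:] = [['freedom', 'music'], ['patience', 'education']]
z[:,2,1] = ['republic', 'cigarette']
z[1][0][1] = 'education'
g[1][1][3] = 'player'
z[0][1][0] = 'region'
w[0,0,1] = 'apartment'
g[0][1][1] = 'assistance'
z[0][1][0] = 'region'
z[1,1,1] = 'association'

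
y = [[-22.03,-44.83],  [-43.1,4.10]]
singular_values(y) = [54.87, 36.86]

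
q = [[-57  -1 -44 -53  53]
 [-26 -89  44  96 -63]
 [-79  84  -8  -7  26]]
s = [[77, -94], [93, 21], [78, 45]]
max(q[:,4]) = 53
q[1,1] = -89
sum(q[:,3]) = 36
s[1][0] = 93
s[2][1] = 45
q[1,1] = -89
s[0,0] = 77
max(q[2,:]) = 84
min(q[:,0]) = -79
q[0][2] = -44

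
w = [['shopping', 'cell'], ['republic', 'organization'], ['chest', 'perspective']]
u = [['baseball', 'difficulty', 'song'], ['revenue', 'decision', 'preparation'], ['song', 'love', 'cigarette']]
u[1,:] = ['revenue', 'decision', 'preparation']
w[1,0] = 'republic'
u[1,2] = 'preparation'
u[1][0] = 'revenue'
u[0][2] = 'song'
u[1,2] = 'preparation'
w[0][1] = 'cell'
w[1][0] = 'republic'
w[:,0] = ['shopping', 'republic', 'chest']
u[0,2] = 'song'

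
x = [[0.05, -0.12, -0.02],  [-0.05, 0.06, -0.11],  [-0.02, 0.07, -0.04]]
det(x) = 0.000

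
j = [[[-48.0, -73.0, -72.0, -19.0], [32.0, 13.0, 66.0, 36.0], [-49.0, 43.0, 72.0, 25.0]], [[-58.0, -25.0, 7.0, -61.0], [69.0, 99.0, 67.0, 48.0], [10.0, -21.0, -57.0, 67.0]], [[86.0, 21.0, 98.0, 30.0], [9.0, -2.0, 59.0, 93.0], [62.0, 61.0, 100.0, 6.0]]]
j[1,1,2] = 67.0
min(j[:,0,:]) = -73.0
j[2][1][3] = 93.0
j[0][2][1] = 43.0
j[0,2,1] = 43.0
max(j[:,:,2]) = 100.0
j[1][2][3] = 67.0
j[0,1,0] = 32.0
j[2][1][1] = -2.0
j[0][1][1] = 13.0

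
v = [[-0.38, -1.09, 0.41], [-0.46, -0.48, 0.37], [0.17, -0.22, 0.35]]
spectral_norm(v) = 1.44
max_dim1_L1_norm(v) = 1.88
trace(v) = -0.51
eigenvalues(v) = [(-1.15+0j), (0.32+0.13j), (0.32-0.13j)]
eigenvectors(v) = [[0.82+0.00j, (-0.17-0.35j), -0.17+0.35j], [0.57+0.00j, -0.26+0.25j, (-0.26-0.25j)], [(-0.01+0j), -0.85+0.00j, (-0.85-0j)]]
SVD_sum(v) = [[-0.44,-1.02,0.50], [-0.26,-0.6,0.30], [-0.1,-0.22,0.11]] + [[0.01,-0.0,0.01], [-0.13,0.02,-0.08], [0.3,-0.04,0.17]] + [[0.05, -0.07, -0.1], [-0.07, 0.1, 0.15], [-0.03, 0.05, 0.07]]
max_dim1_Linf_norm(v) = 1.09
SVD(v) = [[-0.85, 0.04, -0.53],[-0.5, -0.40, 0.77],[-0.19, 0.91, 0.36]] @ diag([1.4399036950480952, 0.37912168054524437, 0.24948767570240934]) @ [[0.36, 0.84, -0.41], [0.86, -0.13, 0.49], [-0.36, 0.53, 0.77]]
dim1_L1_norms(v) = [1.88, 1.31, 0.74]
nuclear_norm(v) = 2.07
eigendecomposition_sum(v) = [[(-0.57+0j), -0.82-0.00j, 0.36-0.00j],[-0.40+0.00j, (-0.57-0j), 0.25-0.00j],[0.01-0.00j, (0.01+0j), (-0+0j)]] + [[(0.1-0j),-0.14+0.01j,(0.03+0.08j)],[(-0.03-0.08j),(0.05+0.12j),(0.06-0.04j)],[(0.08-0.19j),-0.11+0.27j,(0.18+0.02j)]] + [[0.10+0.00j, (-0.14-0.01j), (0.03-0.08j)], [-0.03+0.08j, (0.05-0.12j), (0.06+0.04j)], [0.08+0.19j, (-0.11-0.27j), (0.18-0.02j)]]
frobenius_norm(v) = 1.51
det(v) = -0.14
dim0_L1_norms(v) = [1.01, 1.79, 1.13]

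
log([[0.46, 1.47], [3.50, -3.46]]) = [[(0.59+0.54j), -0.27-0.77j], [(-0.64-1.83j), (1.31+2.6j)]]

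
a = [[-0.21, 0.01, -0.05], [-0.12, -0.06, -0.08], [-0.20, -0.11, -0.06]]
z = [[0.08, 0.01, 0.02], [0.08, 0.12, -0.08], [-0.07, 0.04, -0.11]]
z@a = [[-0.02, -0.00, -0.01],[-0.02, 0.0, -0.01],[0.03, 0.01, 0.01]]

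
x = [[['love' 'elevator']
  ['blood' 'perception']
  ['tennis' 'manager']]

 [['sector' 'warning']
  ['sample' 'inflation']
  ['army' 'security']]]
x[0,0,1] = 'elevator'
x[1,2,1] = 'security'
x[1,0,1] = 'warning'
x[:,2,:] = [['tennis', 'manager'], ['army', 'security']]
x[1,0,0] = 'sector'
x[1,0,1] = 'warning'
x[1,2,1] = 'security'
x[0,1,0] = 'blood'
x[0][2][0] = 'tennis'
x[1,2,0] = 'army'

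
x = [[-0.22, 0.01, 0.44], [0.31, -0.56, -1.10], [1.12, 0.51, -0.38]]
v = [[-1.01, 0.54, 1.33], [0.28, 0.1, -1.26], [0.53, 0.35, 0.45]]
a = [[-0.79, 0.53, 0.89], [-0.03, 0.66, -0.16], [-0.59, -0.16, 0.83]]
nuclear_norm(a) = 2.42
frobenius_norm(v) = 2.32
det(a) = 0.00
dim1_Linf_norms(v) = [1.33, 1.26, 0.53]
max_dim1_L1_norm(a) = 2.21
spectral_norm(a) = 1.60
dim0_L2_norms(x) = [1.18, 0.76, 1.24]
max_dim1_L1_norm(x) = 2.01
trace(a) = 0.70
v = a + x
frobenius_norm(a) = 1.79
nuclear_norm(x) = 2.71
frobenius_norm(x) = 1.88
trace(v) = -0.46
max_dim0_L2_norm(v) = 1.89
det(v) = -0.86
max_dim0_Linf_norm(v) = 1.33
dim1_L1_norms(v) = [2.88, 1.64, 1.33]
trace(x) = -1.16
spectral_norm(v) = 2.11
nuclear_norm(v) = 3.42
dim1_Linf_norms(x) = [0.44, 1.1, 1.12]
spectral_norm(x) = 1.53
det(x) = 0.16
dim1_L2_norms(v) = [1.76, 1.29, 0.78]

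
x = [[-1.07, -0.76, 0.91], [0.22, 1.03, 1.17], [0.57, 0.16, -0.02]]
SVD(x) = [[0.94,  0.15,  0.29], [-0.12,  0.99,  -0.11], [-0.30,  0.07,  0.95]] @ diag([1.6691239630847197, 1.5824839340830628, 0.2991150183881649]) @ [[-0.73, -0.53, 0.43], [0.06, 0.58, 0.81], [0.69, -0.62, 0.39]]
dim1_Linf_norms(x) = [1.07, 1.17, 0.57]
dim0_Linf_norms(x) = [1.07, 1.03, 1.17]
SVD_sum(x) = [[-1.14, -0.84, 0.68],[0.15, 0.11, -0.09],[0.37, 0.27, -0.22]] + [[0.01, 0.14, 0.19], [0.10, 0.90, 1.27], [0.01, 0.06, 0.09]] + [[0.06, -0.05, 0.03], [-0.02, 0.02, -0.01], [0.19, -0.18, 0.11]]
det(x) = -0.79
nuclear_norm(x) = 3.55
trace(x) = -0.06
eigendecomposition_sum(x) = [[(-1.08+0j),-0.39+0.00j,0.97+0.00j], [(-0.1+0j),(-0.04+0j),(0.09+0j)], [0.43-0.00j,(0.15-0j),(-0.38-0j)]] + [[(0.01+0.88j), (-0.19+0.86j), -0.03+2.44j], [0.16-1.72j, 0.53-1.64j, (0.54-4.75j)], [0.07+0.30j, 0.31j, (0.18+0.83j)]] + [[0.01-0.88j, -0.19-0.86j, -0.03-2.44j], [0.16+1.72j, 0.53+1.64j, (0.54+4.75j)], [0.07-0.30j, 0.00-0.31j, (0.18-0.83j)]]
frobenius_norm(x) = 2.32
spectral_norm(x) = 1.67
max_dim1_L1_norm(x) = 2.74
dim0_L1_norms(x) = [1.86, 1.95, 2.1]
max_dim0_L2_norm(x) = 1.48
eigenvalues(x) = [(-1.5+0j), (0.72+0.08j), (0.72-0.08j)]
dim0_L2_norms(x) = [1.23, 1.29, 1.48]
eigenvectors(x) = [[0.93+0.00j, -0.45+0.05j, (-0.45-0.05j)],  [(0.09+0j), (0.88+0j), 0.88-0.00j],  [-0.37+0.00j, (-0.15+0.05j), -0.15-0.05j]]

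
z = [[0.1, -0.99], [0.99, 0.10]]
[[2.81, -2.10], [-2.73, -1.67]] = z @ [[-2.45, -1.88],  [-3.09, 1.93]]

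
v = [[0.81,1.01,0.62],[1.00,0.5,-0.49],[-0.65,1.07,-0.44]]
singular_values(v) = [1.7, 1.3, 0.85]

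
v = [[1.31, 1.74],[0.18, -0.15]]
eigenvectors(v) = [[0.99, -0.73], [0.11, 0.69]]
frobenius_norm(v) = 2.19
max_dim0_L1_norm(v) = 1.89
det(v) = -0.51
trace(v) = 1.16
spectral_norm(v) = 2.18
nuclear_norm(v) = 2.41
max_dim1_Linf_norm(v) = 1.74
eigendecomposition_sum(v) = [[1.35, 1.42], [0.15, 0.15]] + [[-0.04, 0.32],[0.03, -0.3]]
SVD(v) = [[-1.00, 0.01], [0.01, 1.0]] @ diag([2.1780347641226236, 0.23401830328696435]) @ [[-0.60,-0.80], [0.80,-0.60]]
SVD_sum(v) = [[1.31,1.74], [-0.01,-0.01]] + [[0.00, -0.00], [0.19, -0.14]]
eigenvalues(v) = [1.5, -0.34]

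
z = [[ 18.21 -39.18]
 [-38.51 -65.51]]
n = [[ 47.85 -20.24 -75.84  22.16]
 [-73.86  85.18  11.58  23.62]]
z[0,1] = -39.18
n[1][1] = 85.18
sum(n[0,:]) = -26.070000000000004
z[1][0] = -38.51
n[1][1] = 85.18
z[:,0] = [18.21, -38.51]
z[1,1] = -65.51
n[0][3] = 22.16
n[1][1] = 85.18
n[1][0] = -73.86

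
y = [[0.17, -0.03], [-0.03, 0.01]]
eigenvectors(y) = [[0.98, 0.18], [-0.18, 0.98]]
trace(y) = 0.18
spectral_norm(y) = 0.18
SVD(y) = [[-0.98, 0.18], [0.18, 0.98]] @ diag([0.1754400374531753, 0.004559962546824689]) @ [[-0.98, 0.18], [0.18, 0.98]]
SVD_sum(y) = [[0.17, -0.03],[-0.03, 0.01]] + [[0.0, 0.00], [0.00, 0.0]]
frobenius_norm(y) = 0.18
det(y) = 0.00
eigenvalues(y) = [0.18, 0.0]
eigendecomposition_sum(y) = [[0.17, -0.03], [-0.03, 0.01]] + [[0.00,0.0], [0.00,0.00]]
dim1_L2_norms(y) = [0.17, 0.03]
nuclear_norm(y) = 0.18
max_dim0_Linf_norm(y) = 0.17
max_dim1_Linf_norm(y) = 0.17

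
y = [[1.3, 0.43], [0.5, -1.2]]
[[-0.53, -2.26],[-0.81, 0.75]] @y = [[-1.82, 2.48], [-0.68, -1.25]]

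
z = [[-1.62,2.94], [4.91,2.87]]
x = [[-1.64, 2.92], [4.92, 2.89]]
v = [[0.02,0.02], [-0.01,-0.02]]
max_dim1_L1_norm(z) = 7.78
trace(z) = 1.25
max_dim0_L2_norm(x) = 5.19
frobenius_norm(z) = 6.60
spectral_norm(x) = 5.71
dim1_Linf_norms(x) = [2.92, 4.92]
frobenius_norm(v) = 0.04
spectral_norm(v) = 0.04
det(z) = -19.08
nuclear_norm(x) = 9.05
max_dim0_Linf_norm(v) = 0.02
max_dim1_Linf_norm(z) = 4.91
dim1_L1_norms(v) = [0.04, 0.03]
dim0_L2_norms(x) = [5.19, 4.11]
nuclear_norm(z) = 9.04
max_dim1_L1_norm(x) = 7.81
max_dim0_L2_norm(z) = 5.17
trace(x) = 1.25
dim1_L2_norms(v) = [0.03, 0.02]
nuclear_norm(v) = 0.04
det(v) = -0.00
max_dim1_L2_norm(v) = 0.03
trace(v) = 0.00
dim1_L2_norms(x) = [3.35, 5.71]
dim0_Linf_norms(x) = [4.92, 2.92]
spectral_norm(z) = 5.69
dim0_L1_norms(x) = [6.56, 5.81]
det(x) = -19.11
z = v + x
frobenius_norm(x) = 6.62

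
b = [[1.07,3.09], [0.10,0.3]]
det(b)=0.012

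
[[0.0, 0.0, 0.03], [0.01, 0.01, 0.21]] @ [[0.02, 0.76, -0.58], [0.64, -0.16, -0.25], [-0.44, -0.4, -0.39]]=[[-0.01,  -0.01,  -0.01], [-0.09,  -0.08,  -0.09]]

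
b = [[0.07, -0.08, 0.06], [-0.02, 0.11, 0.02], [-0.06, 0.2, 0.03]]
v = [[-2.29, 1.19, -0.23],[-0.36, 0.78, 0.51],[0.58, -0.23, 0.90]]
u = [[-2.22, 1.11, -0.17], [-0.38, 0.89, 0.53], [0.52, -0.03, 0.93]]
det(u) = -1.10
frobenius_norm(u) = 2.92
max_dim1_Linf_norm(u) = 2.22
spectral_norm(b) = 0.26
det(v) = -1.05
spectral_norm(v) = 2.76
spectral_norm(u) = 2.64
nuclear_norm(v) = 4.19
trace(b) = 0.21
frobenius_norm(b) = 0.27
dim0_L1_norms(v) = [3.23, 2.2, 1.64]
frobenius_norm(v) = 2.99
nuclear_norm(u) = 4.19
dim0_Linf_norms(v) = [2.29, 1.19, 0.9]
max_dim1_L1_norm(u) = 3.5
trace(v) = -0.61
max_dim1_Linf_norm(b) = 0.2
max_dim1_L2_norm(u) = 2.49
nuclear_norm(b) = 0.35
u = b + v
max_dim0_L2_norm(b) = 0.24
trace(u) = -0.40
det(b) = 0.00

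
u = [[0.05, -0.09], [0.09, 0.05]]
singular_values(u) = [0.1, 0.1]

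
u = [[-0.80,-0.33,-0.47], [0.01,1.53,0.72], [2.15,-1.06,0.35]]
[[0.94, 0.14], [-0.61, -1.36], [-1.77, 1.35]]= u @[[-0.88, 0.04], [-0.23, -1.07], [-0.34, 0.38]]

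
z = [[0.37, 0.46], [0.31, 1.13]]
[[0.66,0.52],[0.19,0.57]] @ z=[[0.41,0.89], [0.25,0.73]]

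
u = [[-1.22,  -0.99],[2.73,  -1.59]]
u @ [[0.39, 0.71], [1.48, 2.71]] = [[-1.94, -3.55],[-1.29, -2.37]]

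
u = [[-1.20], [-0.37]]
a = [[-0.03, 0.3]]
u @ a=[[0.04,  -0.36], [0.01,  -0.11]]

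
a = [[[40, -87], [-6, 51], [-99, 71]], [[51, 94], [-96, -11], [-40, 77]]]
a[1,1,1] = -11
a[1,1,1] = -11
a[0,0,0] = 40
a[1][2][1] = 77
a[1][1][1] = -11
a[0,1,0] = -6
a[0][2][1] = 71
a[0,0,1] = -87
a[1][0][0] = 51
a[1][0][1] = 94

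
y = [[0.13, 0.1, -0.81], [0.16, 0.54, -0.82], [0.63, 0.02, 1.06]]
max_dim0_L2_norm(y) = 1.57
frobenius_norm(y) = 1.79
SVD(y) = [[0.48, -0.27, -0.83],  [0.54, -0.66, 0.52],  [-0.7, -0.7, -0.17]] @ diag([1.6235743793988133, 0.7052083562156025, 0.2453312228059136]) @ [[-0.18,0.2,-0.96], [-0.82,-0.57,0.04], [-0.54,0.8,0.27]]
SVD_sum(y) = [[-0.14, 0.15, -0.75], [-0.16, 0.17, -0.84], [0.20, -0.22, 1.09]] + [[0.16, 0.11, -0.01], [0.38, 0.26, -0.02], [0.41, 0.28, -0.02]] + [[0.11, -0.16, -0.05],[-0.07, 0.1, 0.03],[0.02, -0.03, -0.01]]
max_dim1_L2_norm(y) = 1.23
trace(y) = 1.73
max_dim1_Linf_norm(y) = 1.06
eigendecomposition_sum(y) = [[(0.01+0.46j), (0.08+0.04j), (-0.43+0.4j)], [0.32+0.59j, 0.13-0.01j, (-0.29+0.83j)], [0.36-0.25j, (-0.02-0.09j), (0.55+0.13j)]] + [[(0.01-0.46j),  (0.08-0.04j),  (-0.43-0.4j)], [(0.32-0.59j),  (0.13+0.01j),  -0.29-0.83j], [0.36+0.25j,  -0.02+0.09j,  0.55-0.13j]] + [[0.12-0.00j, (-0.07+0j), (0.06-0j)], [(-0.48+0j), 0.27-0.00j, -0.23+0.00j], [-0.09+0.00j, (0.05-0j), -0.04+0.00j]]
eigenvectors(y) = [[-0.44-0.23j, -0.44+0.23j, 0.23+0.00j], [-0.73+0.00j, -0.73-0.00j, -0.96+0.00j], [0.05+0.47j, 0.05-0.47j, (-0.18+0j)]]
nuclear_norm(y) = 2.57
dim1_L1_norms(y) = [1.04, 1.52, 1.71]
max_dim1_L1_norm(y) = 1.71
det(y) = 0.28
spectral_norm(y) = 1.62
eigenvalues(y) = [(0.69+0.58j), (0.69-0.58j), (0.35+0j)]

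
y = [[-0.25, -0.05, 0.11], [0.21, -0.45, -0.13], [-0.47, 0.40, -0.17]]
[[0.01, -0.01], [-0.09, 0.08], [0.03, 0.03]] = y@ [[0.01, -0.06], [0.16, -0.12], [0.17, -0.27]]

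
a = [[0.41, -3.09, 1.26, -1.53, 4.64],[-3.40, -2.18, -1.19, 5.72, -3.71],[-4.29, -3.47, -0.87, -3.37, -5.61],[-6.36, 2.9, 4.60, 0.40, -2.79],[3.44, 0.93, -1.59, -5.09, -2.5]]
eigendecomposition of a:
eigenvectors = [[0.46+0.00j, 0.60+0.00j, 0.60-0.00j, (0.49+0.16j), 0.49-0.16j], [(-0.54+0j), (-0.1-0.25j), (-0.1+0.25j), 0.12-0.43j, 0.12+0.43j], [-0.00+0.00j, 0.51+0.28j, 0.51-0.28j, (-0.14+0.03j), (-0.14-0.03j)], [(-0.61+0j), 0.29+0.01j, 0.29-0.01j, (0.07+0.41j), (0.07-0.41j)], [0.35+0.00j, (-0.39+0.01j), -0.39-0.01j, -0.59+0.00j, (-0.59-0j)]]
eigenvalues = [(9.49+0j), (-1.75+1.95j), (-1.75-1.95j), (-5.37+3.37j), (-5.37-3.37j)]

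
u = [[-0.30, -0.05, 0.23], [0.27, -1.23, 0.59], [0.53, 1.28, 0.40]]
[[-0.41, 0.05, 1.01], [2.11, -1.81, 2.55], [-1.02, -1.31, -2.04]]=u @ [[1.55, -1.63, -1.65],[-1.41, 0.23, -1.51],[-0.08, -1.84, 1.93]]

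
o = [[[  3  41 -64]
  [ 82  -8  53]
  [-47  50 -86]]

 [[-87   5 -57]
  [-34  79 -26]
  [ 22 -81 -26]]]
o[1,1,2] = -26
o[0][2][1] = 50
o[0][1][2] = 53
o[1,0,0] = -87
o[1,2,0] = 22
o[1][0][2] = -57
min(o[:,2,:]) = -86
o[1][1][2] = -26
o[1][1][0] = -34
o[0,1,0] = 82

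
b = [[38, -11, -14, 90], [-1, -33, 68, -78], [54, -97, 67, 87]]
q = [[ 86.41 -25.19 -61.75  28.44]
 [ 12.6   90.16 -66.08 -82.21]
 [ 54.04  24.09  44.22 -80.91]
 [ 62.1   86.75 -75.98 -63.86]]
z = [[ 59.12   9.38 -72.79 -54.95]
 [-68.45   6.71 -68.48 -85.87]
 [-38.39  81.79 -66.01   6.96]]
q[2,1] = 24.09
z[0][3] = -54.95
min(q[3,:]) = -75.98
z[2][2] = -66.01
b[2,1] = -97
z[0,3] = -54.95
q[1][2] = -66.08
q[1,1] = 90.16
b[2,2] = 67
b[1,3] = -78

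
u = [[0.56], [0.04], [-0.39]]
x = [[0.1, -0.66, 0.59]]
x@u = [[-0.2]]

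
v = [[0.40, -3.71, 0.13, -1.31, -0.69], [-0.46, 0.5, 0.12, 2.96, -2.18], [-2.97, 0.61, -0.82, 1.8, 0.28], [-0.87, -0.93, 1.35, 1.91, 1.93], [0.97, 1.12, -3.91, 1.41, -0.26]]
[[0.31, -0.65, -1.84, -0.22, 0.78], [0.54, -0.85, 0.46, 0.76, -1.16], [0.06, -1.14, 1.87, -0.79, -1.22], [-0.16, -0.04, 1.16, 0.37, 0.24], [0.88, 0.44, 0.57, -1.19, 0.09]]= v @[[0.08, 0.42, -0.34, 0.24, 0.36], [-0.11, 0.18, 0.29, 0.07, -0.2], [-0.18, 0.01, -0.06, 0.45, -0.04], [0.14, -0.04, 0.30, 0.16, -0.08], [-0.11, 0.29, 0.33, -0.14, 0.3]]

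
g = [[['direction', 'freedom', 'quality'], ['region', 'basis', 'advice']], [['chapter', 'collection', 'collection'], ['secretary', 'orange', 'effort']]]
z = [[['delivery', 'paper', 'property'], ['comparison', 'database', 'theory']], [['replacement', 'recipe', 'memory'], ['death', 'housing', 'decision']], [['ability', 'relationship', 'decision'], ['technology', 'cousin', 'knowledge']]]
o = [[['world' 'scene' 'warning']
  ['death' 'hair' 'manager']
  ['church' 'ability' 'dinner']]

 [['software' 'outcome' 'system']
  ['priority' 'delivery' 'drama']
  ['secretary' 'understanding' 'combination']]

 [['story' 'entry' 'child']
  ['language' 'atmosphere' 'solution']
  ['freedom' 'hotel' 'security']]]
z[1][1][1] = 'housing'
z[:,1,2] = ['theory', 'decision', 'knowledge']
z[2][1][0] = 'technology'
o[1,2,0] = 'secretary'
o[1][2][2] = 'combination'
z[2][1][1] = 'cousin'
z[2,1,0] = 'technology'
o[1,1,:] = ['priority', 'delivery', 'drama']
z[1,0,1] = 'recipe'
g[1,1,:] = ['secretary', 'orange', 'effort']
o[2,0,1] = 'entry'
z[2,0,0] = 'ability'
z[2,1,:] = ['technology', 'cousin', 'knowledge']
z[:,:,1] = [['paper', 'database'], ['recipe', 'housing'], ['relationship', 'cousin']]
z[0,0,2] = 'property'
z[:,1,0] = ['comparison', 'death', 'technology']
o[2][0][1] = 'entry'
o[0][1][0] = 'death'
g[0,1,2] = 'advice'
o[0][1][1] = 'hair'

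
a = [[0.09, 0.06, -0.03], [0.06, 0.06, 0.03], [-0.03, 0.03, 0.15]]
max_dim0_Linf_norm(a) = 0.15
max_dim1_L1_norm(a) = 0.21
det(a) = 0.00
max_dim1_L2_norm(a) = 0.16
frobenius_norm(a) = 0.21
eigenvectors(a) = [[0.60, -0.74, -0.31], [-0.75, -0.65, 0.09], [0.27, -0.18, 0.95]]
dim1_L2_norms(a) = [0.11, 0.09, 0.16]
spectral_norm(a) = 0.16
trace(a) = 0.30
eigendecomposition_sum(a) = [[0.0, -0.00, 0.00],[-0.00, 0.00, -0.0],[0.0, -0.00, 0.00]] + [[0.07,0.07,0.02], [0.07,0.06,0.02], [0.02,0.02,0.0]] + [[0.02,-0.00,-0.05], [-0.0,0.0,0.01], [-0.05,0.01,0.15]]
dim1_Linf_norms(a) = [0.09, 0.06, 0.15]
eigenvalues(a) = [0.0, 0.14, 0.16]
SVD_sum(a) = [[0.02,-0.00,-0.05], [-0.00,0.0,0.01], [-0.05,0.01,0.15]] + [[0.07, 0.07, 0.02], [0.07, 0.06, 0.02], [0.02, 0.02, 0.0]] + [[0.0, -0.00, 0.0], [-0.00, 0.0, -0.0], [0.00, -0.0, 0.0]]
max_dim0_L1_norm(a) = 0.21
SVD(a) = [[0.31, 0.74, 0.60], [-0.09, 0.65, -0.75], [-0.95, 0.18, 0.27]] @ diag([0.162875211895114, 0.1359050313401108, 0.0012197567647752013]) @ [[0.31, -0.09, -0.95], [0.74, 0.65, 0.18], [0.6, -0.75, 0.27]]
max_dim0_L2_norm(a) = 0.16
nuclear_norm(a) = 0.30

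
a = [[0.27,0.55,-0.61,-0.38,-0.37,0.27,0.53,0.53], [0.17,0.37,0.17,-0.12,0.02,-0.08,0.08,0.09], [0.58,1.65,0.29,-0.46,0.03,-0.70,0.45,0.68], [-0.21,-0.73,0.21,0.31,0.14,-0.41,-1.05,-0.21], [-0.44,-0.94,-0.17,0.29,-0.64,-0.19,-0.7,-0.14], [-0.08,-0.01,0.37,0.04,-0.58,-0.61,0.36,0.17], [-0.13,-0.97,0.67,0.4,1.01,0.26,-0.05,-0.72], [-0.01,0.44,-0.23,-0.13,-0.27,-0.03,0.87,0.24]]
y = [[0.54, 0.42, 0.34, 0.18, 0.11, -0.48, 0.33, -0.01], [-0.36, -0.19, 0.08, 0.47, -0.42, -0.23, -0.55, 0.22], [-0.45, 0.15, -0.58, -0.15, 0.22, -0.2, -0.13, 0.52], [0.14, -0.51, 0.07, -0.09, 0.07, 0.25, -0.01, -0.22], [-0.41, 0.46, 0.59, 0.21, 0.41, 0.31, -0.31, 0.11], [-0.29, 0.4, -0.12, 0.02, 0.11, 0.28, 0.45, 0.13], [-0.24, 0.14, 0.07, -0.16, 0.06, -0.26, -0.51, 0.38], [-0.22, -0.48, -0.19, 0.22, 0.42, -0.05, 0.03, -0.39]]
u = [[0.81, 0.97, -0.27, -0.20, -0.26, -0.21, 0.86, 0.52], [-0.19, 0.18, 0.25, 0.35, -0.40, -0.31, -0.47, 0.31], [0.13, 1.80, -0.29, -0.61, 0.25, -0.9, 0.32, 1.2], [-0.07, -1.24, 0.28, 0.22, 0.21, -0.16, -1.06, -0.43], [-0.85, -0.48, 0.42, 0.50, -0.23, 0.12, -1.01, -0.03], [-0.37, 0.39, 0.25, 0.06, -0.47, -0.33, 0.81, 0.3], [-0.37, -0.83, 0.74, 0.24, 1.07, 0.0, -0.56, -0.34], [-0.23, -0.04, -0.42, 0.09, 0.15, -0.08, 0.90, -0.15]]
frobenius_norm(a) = 3.99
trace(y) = -0.53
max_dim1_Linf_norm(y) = 0.59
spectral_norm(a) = 3.20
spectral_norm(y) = 1.38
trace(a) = 0.18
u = y + a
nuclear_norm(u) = 9.57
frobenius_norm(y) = 2.51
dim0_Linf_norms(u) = [0.85, 1.8, 0.74, 0.61, 1.07, 0.9, 1.06, 1.2]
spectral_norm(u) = 3.71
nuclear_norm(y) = 6.16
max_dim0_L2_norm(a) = 2.39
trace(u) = -0.35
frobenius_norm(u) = 4.56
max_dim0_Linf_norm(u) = 1.8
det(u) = 0.08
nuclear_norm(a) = 7.69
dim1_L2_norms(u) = [1.68, 0.91, 2.48, 1.75, 1.57, 1.2, 1.73, 1.05]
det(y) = 0.01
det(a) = 0.00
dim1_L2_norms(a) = [1.29, 0.48, 2.12, 1.43, 1.46, 1.01, 1.78, 1.07]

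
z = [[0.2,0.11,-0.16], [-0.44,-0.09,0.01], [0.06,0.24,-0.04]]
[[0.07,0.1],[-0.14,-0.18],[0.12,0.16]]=z @ [[0.22, 0.29], [0.46, 0.61], [0.13, 0.17]]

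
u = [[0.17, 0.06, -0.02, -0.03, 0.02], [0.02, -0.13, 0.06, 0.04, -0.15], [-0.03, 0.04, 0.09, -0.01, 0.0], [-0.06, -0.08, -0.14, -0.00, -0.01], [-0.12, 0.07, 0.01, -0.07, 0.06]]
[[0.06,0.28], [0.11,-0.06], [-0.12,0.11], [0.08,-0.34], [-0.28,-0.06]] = u @ [[0.8, 1.30], [-0.49, 1.53], [-0.63, 1.00], [2.08, 0.07], [0.11, -0.33]]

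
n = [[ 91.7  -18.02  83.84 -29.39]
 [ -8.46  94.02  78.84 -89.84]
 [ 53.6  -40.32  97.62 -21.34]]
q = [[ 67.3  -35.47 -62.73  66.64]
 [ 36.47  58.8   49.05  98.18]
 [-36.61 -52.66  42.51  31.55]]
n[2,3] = -21.34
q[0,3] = 66.64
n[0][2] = 83.84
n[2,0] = 53.6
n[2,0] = 53.6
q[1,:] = [36.47, 58.8, 49.05, 98.18]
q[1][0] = 36.47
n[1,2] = 78.84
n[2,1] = -40.32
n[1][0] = -8.46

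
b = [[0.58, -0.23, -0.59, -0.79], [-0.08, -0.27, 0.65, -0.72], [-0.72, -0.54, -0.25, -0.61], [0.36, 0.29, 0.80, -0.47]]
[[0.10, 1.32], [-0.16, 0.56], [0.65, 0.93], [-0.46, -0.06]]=b @ [[-0.67,  0.22], [0.26,  -0.73], [-0.54,  -0.47], [-0.29,  -0.95]]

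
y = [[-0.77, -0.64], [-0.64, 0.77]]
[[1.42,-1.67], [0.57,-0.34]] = y @ [[-1.45, 1.50], [-0.47, 0.80]]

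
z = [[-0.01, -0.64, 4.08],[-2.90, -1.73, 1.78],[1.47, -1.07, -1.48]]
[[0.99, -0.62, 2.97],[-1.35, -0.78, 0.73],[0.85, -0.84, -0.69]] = z @ [[0.69, -0.15, 0.22],[-0.15, 0.65, -0.05],[0.22, -0.05, 0.72]]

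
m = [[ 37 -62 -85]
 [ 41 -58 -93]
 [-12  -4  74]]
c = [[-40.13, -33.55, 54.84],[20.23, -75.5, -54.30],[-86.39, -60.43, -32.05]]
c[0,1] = -33.55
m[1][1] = -58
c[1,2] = -54.3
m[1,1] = -58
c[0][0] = -40.13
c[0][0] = -40.13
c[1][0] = 20.23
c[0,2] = 54.84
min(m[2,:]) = -12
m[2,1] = -4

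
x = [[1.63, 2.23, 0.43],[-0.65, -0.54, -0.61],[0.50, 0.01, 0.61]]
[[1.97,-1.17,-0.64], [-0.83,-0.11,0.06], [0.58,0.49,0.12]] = x @ [[0.79, 0.12, 0.06],[0.25, -0.75, -0.36],[0.3, 0.71, 0.15]]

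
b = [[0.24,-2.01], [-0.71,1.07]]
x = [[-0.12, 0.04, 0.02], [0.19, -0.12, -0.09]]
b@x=[[-0.41, 0.25, 0.19], [0.29, -0.16, -0.11]]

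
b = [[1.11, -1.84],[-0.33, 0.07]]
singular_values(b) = [2.16, 0.24]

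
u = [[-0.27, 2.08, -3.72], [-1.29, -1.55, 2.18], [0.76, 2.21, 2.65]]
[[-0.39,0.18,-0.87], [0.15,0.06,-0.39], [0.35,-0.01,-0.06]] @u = [[-0.79, -3.01, -0.46], [-0.41, -0.64, -1.46], [-0.13, 0.61, -1.48]]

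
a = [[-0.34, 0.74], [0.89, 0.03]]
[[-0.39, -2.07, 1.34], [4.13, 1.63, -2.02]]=a @ [[4.59, 1.90, -2.3], [1.58, -1.92, 0.76]]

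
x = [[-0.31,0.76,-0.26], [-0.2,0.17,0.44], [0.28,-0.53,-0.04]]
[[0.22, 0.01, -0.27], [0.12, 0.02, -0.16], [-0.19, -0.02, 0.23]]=x@ [[-0.5, -0.12, -0.27], [0.09, -0.03, -0.56], [0.01, 0.00, -0.26]]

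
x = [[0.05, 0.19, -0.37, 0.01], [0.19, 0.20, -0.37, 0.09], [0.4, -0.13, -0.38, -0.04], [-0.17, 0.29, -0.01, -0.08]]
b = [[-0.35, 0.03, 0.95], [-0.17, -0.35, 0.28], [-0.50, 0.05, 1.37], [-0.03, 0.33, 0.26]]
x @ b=[[0.13, -0.08, -0.40], [0.08, -0.05, -0.25], [0.07, 0.03, -0.19], [0.02, -0.13, -0.11]]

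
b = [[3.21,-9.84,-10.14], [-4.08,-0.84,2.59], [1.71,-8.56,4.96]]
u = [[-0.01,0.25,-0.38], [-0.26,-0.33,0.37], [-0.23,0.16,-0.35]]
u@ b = [[-1.7, 3.14, -1.14], [1.14, -0.33, 3.62], [-1.99, 5.12, 1.01]]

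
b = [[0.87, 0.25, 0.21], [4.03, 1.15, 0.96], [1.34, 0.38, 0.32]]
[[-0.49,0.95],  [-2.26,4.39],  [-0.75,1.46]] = b@[[0.0, 1.15], [-1.80, -0.64], [-0.20, 0.51]]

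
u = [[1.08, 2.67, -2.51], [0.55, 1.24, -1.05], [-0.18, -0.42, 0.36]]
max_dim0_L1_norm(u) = 4.33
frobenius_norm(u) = 4.23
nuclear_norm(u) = 4.33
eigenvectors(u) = [[-0.89, -0.93, -0.78], [-0.42, 0.37, 0.56], [0.14, -0.03, 0.26]]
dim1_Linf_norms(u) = [2.67, 1.24, 0.42]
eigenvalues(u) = [2.75, -0.06, -0.01]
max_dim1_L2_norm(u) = 3.82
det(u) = 0.00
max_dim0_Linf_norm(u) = 2.67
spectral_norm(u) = 4.23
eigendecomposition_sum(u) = [[1.12, 2.64, -2.34], [0.53, 1.25, -1.11], [-0.18, -0.42, 0.37]] + [[-0.04, 0.03, -0.19], [0.02, -0.01, 0.08], [-0.0, 0.0, -0.01]] + [[0.0, 0.0, 0.02], [-0.00, -0.00, -0.01], [-0.0, -0.0, -0.01]]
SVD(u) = [[-0.9, 0.43, 0.03], [-0.41, -0.87, 0.27], [0.14, 0.23, 0.96]] @ diag([4.226815084214699, 0.10209808065445829, 0.003197777628860761]) @ [[-0.29, -0.70, 0.65], [-0.6, -0.4, -0.70], [0.75, -0.59, -0.31]]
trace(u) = 2.68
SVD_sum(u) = [[1.11, 2.69, -2.48], [0.5, 1.21, -1.11], [-0.17, -0.41, 0.38]] + [[-0.03,-0.02,-0.03],  [0.05,0.04,0.06],  [-0.01,-0.01,-0.02]] + [[0.0, -0.00, -0.00],[0.0, -0.0, -0.00],[0.00, -0.0, -0.00]]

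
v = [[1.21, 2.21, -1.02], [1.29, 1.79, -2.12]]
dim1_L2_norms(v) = [2.72, 3.06]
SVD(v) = [[-0.66, -0.75], [-0.75, 0.66]] @ diag([4.014719075149236, 0.7957579705116796]) @ [[-0.44, -0.7, 0.56], [-0.07, -0.6, -0.80]]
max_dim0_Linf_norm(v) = 2.21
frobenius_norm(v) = 4.09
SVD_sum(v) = [[1.17,  1.85,  -1.50], [1.33,  2.11,  -1.7]] + [[0.04, 0.36, 0.48], [-0.04, -0.32, -0.42]]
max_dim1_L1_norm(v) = 5.2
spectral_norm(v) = 4.01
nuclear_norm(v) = 4.81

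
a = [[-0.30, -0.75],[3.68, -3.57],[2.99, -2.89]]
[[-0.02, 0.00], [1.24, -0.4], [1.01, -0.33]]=a@[[0.26, -0.08],[-0.08, 0.03]]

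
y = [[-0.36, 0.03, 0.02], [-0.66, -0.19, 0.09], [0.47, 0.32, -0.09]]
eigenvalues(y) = [(-0.33+0.03j), (-0.33-0.03j), (0.01+0j)]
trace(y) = -0.64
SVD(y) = [[-0.35, 0.71, -0.61], [-0.73, 0.2, 0.65], [0.59, 0.67, 0.45]] @ diag([0.9468820345035803, 0.21324964944707528, 0.006244977586792728]) @ [[0.93, 0.33, -0.13], [-0.35, 0.93, -0.13], [0.08, 0.17, 0.98]]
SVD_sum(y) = [[-0.31, -0.11, 0.04], [-0.64, -0.23, 0.09], [0.52, 0.19, -0.07]] + [[-0.05, 0.14, -0.02],  [-0.02, 0.04, -0.01],  [-0.05, 0.13, -0.02]] + [[-0.00, -0.00, -0.00], [0.0, 0.0, 0.0], [0.00, 0.0, 0.0]]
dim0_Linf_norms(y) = [0.66, 0.32, 0.09]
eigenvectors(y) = [[(-0.01+0.03j), -0.01-0.03j, 0.07+0.00j], [-0.58+0.03j, (-0.58-0.03j), 0.21+0.00j], [(0.81+0j), (0.81-0j), 0.98+0.00j]]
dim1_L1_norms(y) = [0.41, 0.94, 0.88]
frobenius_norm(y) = 0.97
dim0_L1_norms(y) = [1.49, 0.54, 0.2]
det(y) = 0.00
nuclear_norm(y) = 1.17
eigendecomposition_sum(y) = [[(-0.18-0.03j), 0.01+0.01j, (0.01+0j)], [-0.33-3.07j, (-0.1+0.29j), 0.04+0.16j], [0.24+4.26j, (0.15-0.39j), (-0.05-0.22j)]] + [[-0.18+0.03j, (0.01-0.01j), (0.01-0j)],  [-0.33+3.07j, -0.10-0.29j, 0.04-0.16j],  [0.24-4.26j, 0.15+0.39j, -0.05+0.22j]] + [[(-0-0j),  0j,  0.00+0.00j], [(-0-0j),  0.00+0.00j,  0j], [-0.01-0.00j,  (0.01+0j),  (0.01+0j)]]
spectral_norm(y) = 0.95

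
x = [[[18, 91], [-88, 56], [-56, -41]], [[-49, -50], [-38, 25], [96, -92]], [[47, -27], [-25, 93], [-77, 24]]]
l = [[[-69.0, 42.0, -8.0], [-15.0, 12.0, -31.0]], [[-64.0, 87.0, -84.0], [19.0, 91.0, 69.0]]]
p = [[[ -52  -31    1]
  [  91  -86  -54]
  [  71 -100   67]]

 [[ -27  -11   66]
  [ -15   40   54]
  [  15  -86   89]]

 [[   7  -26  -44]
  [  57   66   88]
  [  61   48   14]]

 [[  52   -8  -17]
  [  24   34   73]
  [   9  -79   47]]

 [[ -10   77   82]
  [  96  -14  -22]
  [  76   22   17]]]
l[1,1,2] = 69.0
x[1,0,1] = -50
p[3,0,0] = 52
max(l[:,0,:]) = 87.0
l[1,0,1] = 87.0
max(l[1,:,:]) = 91.0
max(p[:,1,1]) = 66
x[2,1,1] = 93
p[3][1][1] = 34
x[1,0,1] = -50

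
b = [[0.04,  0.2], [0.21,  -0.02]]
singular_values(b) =[0.22, 0.2]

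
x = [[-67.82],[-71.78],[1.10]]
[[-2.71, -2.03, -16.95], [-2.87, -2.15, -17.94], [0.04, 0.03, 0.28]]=x @ [[0.04, 0.03, 0.25]]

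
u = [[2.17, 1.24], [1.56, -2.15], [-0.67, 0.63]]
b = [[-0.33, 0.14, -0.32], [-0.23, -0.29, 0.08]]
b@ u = [[-0.28, -0.91],  [-1.01, 0.39]]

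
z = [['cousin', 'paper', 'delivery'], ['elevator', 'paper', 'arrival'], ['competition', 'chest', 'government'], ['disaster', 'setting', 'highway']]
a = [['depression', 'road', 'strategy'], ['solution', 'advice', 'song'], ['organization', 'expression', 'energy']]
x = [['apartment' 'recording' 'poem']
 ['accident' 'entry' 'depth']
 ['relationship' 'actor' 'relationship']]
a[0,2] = 'strategy'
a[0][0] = 'depression'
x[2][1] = 'actor'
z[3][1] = 'setting'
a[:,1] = ['road', 'advice', 'expression']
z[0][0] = 'cousin'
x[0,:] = ['apartment', 'recording', 'poem']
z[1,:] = ['elevator', 'paper', 'arrival']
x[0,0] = 'apartment'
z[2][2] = 'government'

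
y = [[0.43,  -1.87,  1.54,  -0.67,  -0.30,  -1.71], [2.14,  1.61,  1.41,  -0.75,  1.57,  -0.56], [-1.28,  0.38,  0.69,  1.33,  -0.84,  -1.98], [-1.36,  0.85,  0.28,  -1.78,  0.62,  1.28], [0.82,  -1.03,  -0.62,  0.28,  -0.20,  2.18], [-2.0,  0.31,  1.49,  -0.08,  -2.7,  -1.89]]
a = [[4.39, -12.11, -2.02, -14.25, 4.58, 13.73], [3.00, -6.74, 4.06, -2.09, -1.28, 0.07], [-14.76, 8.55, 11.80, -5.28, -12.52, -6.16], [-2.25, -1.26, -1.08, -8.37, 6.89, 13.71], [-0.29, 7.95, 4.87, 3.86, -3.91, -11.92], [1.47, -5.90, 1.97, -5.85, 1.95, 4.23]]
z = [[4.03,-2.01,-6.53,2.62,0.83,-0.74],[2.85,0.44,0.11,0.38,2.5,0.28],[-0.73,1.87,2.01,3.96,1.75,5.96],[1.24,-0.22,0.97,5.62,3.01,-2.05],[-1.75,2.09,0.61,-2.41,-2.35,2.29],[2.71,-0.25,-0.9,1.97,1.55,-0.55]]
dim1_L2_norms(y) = [3.08, 3.54, 2.94, 2.8, 2.64, 4.15]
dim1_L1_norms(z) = [16.76, 6.56, 16.28, 13.11, 11.5, 7.93]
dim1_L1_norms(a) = [51.08, 17.24, 59.07, 33.56, 32.8, 21.37]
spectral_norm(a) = 36.45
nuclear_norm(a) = 79.43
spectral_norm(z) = 10.76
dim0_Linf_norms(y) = [2.14, 1.87, 1.54, 1.78, 2.7, 2.18]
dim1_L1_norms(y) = [6.52, 8.04, 6.5, 6.17, 5.13, 8.47]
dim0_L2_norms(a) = [15.92, 19.1, 13.73, 18.83, 15.68, 23.97]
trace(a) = 1.40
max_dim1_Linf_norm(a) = 14.76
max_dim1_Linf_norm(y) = 2.7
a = z @ y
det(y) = -141.13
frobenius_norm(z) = 15.32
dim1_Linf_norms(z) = [6.53, 2.85, 5.96, 5.62, 2.41, 2.71]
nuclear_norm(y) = 16.91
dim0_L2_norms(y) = [3.6, 2.85, 2.74, 2.46, 3.31, 4.14]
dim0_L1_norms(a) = [26.16, 42.51, 25.8, 39.7, 31.13, 49.82]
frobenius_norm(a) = 44.52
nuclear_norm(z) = 30.02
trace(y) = -1.14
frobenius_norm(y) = 7.92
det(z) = 962.36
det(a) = -136416.88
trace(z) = 9.20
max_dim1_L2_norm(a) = 25.55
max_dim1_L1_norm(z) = 16.76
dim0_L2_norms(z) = [6.07, 3.49, 6.99, 8.0, 5.19, 6.77]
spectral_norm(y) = 5.48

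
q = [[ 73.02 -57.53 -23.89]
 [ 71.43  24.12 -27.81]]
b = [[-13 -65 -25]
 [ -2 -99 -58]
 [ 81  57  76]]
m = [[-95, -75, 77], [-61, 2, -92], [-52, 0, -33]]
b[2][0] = 81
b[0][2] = -25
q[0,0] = 73.02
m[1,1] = 2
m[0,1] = -75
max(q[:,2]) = -23.89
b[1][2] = -58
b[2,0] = 81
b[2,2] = 76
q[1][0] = 71.43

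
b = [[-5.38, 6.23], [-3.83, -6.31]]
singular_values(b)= [9.0, 6.42]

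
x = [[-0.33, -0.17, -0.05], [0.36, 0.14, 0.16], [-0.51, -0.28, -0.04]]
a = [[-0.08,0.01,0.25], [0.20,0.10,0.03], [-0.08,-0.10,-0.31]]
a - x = [[0.25,  0.18,  0.3], [-0.16,  -0.04,  -0.13], [0.43,  0.18,  -0.27]]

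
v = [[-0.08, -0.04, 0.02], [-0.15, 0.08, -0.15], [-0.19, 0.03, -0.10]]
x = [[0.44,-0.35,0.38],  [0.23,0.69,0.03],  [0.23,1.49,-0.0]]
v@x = [[-0.04, 0.03, -0.03], [-0.08, -0.12, -0.05], [-0.1, -0.06, -0.07]]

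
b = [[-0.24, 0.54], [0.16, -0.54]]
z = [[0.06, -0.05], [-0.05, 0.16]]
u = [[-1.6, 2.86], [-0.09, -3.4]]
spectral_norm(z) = 0.18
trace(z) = 0.22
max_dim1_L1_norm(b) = 0.78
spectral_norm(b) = 0.81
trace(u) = -5.00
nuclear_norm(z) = 0.22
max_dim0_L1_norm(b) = 1.08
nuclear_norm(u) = 5.81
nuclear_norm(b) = 0.87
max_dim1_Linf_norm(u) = 3.4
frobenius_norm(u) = 4.72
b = u @ z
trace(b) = -0.78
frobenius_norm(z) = 0.18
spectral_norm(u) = 4.55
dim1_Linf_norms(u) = [2.86, 3.4]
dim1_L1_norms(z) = [0.11, 0.21]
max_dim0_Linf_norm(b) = 0.54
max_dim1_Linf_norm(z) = 0.16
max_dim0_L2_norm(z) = 0.17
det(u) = 5.70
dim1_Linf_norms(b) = [0.54, 0.54]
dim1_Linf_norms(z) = [0.06, 0.16]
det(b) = 0.04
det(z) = 0.01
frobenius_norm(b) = 0.82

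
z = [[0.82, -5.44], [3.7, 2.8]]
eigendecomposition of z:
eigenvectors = [[(0.77+0j),0.77-0.00j], [-0.14-0.62j,(-0.14+0.62j)]]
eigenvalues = [(1.81+4.38j), (1.81-4.38j)]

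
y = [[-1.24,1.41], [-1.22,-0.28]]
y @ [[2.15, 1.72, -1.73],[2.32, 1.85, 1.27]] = [[0.61,0.48,3.94], [-3.27,-2.62,1.75]]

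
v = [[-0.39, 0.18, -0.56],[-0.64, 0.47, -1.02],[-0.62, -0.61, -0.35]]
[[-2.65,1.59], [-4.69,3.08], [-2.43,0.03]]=v @ [[3.14,1.57],[-0.56,0.51],[2.37,-3.77]]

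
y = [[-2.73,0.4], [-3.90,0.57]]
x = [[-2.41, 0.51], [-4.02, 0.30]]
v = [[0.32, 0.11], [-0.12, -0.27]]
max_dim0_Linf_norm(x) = 4.02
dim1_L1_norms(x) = [2.92, 4.32]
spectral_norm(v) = 0.41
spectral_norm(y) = 4.81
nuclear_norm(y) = 4.81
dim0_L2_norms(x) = [4.69, 0.59]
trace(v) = 0.05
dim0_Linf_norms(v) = [0.32, 0.27]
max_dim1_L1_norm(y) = 4.47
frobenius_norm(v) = 0.45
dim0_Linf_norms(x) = [4.02, 0.51]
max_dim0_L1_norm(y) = 6.63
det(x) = 1.33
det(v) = -0.07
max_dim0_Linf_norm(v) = 0.32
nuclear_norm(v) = 0.59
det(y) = 0.00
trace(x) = -2.11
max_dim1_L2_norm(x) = 4.03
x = v + y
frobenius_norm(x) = 4.72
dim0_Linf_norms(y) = [3.9, 0.57]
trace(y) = -2.16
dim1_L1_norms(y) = [3.13, 4.47]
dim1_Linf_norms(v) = [0.32, 0.27]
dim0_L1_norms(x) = [6.43, 0.81]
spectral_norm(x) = 4.72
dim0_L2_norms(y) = [4.76, 0.7]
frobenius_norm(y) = 4.81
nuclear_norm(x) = 5.00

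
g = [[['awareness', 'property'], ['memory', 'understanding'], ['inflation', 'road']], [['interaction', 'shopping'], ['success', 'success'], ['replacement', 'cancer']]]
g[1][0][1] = 'shopping'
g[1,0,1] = 'shopping'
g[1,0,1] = 'shopping'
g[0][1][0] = 'memory'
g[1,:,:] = [['interaction', 'shopping'], ['success', 'success'], ['replacement', 'cancer']]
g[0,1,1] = 'understanding'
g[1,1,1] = 'success'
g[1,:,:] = [['interaction', 'shopping'], ['success', 'success'], ['replacement', 'cancer']]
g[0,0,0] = 'awareness'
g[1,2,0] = 'replacement'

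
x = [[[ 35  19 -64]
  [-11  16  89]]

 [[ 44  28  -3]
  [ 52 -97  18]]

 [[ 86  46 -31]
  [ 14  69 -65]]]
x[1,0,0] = 44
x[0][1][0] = -11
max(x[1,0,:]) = 44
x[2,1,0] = 14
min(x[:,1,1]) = -97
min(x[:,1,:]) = -97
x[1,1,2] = 18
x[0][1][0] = -11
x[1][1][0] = 52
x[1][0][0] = 44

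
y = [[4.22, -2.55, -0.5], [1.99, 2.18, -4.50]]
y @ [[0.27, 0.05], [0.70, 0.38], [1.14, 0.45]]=[[-1.22, -0.98],  [-3.07, -1.1]]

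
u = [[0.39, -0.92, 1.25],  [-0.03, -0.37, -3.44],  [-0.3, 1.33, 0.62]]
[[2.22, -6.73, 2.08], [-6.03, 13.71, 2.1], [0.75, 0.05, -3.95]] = u@[[-2.0, 2.87, -1.08], [-0.75, 2.69, -3.09], [1.85, -4.30, -0.27]]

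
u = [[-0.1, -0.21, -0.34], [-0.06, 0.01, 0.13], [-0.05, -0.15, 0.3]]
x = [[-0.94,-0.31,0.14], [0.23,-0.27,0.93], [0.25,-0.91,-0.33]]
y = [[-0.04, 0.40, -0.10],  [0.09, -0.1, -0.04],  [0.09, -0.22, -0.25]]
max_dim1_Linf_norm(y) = 0.4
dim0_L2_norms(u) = [0.13, 0.26, 0.47]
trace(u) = 0.21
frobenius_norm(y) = 0.56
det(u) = -0.01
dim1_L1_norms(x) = [1.39, 1.43, 1.49]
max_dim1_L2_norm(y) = 0.41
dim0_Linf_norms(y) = [0.09, 0.4, 0.25]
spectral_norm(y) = 0.48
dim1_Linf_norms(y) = [0.4, 0.1, 0.25]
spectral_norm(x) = 1.00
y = u @ x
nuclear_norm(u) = 0.81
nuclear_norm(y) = 0.82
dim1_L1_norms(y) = [0.54, 0.23, 0.56]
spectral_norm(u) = 0.48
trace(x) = -1.54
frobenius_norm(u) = 0.55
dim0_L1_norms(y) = [0.22, 0.72, 0.39]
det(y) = 0.01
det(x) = -0.99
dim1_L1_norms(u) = [0.65, 0.2, 0.5]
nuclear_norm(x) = 2.99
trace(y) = -0.39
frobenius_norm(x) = 1.73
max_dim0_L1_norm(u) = 0.77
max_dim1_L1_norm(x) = 1.49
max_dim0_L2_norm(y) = 0.47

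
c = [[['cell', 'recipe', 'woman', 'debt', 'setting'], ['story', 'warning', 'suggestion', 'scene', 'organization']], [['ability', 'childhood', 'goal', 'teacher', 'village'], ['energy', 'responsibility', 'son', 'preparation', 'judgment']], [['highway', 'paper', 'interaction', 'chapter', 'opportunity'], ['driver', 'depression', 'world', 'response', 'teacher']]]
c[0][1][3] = 'scene'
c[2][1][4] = 'teacher'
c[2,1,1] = 'depression'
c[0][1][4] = 'organization'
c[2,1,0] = 'driver'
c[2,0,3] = 'chapter'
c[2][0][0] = 'highway'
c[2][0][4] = 'opportunity'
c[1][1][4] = 'judgment'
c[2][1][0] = 'driver'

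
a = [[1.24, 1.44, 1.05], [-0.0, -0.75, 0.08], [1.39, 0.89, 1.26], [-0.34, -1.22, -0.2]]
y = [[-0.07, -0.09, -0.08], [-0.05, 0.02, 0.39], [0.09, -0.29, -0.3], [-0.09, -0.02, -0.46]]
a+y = [[1.17,1.35,0.97], [-0.05,-0.73,0.47], [1.48,0.60,0.96], [-0.43,-1.24,-0.66]]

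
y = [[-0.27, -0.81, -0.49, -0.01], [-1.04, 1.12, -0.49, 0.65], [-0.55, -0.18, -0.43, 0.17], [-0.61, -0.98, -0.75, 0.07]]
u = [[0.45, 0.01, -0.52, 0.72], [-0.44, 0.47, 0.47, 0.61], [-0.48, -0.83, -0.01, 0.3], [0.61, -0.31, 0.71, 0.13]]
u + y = [[0.18, -0.80, -1.01, 0.71], [-1.48, 1.59, -0.02, 1.26], [-1.03, -1.01, -0.44, 0.47], [0.00, -1.29, -0.04, 0.20]]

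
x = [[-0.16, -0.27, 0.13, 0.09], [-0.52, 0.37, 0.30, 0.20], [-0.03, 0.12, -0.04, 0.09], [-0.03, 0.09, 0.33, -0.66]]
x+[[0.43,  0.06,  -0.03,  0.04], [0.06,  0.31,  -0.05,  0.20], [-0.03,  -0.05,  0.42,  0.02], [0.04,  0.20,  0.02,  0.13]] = [[0.27, -0.21, 0.10, 0.13], [-0.46, 0.68, 0.25, 0.40], [-0.06, 0.07, 0.38, 0.11], [0.01, 0.29, 0.35, -0.53]]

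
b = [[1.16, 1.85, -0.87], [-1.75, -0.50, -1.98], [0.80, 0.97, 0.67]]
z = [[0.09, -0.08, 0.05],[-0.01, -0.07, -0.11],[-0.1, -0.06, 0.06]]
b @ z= [[0.17,-0.17,-0.20], [0.05,0.29,-0.15], [-0.00,-0.17,-0.03]]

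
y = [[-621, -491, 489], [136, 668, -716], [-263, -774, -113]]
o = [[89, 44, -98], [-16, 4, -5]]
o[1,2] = -5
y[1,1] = 668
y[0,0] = -621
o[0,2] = -98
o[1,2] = -5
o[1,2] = -5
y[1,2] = -716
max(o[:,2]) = -5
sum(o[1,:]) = -17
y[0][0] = -621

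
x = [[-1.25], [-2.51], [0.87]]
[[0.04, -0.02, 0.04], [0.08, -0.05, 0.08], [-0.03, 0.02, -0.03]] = x @ [[-0.03, 0.02, -0.03]]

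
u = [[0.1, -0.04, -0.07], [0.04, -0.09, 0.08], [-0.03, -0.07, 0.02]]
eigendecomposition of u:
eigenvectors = [[(0.95+0j), (0.18+0.33j), (0.18-0.33j)],[(0.06+0j), (0.72+0j), 0.72-0.00j],[-0.32+0.00j, (0.31+0.49j), (0.31-0.49j)]]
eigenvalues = [(0.12+0j), (-0.05+0.07j), (-0.05-0.07j)]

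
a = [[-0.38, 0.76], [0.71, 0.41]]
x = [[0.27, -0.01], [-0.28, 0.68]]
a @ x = [[-0.32, 0.52],[0.08, 0.27]]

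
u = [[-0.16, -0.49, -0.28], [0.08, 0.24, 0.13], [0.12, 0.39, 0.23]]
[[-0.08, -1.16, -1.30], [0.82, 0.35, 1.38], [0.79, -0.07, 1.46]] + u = [[-0.24, -1.65, -1.58], [0.9, 0.59, 1.51], [0.91, 0.32, 1.69]]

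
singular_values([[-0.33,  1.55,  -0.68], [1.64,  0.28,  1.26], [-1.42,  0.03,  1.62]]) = [2.2, 2.19, 1.52]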